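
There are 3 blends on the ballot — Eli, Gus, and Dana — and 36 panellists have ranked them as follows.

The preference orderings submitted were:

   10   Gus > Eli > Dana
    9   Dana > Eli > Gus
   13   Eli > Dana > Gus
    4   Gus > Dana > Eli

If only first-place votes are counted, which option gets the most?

First-place vote totals:
  Eli: 13
  Gus: 14
  Dana: 9
Gus has the most first-place votes.

Gus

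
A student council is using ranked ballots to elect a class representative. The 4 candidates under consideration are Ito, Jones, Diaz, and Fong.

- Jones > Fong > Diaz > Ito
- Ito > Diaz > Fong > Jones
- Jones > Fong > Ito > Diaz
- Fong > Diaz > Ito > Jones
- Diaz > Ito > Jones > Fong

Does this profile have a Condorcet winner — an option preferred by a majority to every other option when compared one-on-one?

Head-to-head results (5 voters total):
Ito vs Jones: Ito wins 3–2.
Ito vs Diaz: Diaz wins 3–2.
Ito vs Fong: Fong wins 3–2.
Jones vs Diaz: Diaz wins 3–2.
Jones vs Fong: Jones wins 3–2.
Diaz vs Fong: Fong wins 3–2.
No candidate beats all others: Ito beats Jones beats Fong beats Ito, a majority cycle.

No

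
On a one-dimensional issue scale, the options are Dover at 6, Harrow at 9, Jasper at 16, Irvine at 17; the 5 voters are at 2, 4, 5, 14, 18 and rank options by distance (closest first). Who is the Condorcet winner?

With single-peaked preferences on a line, the Condorcet winner is the candidate closest to the median voter.
The median voter (position 5) is closest to Dover at 6.
Check: Dover vs Harrow — voters closer to Dover: 3 of 5.

Dover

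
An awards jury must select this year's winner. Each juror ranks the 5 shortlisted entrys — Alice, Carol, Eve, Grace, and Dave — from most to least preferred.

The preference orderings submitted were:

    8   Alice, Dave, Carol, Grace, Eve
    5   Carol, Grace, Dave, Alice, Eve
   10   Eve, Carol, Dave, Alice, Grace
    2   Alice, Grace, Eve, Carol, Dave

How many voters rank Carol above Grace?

23

Ballots ranking Carol above Grace: 8+5+10 = 23.
Ballots ranking Grace above Carol: 2.
So 23 of 25 voters prefer Carol to Grace.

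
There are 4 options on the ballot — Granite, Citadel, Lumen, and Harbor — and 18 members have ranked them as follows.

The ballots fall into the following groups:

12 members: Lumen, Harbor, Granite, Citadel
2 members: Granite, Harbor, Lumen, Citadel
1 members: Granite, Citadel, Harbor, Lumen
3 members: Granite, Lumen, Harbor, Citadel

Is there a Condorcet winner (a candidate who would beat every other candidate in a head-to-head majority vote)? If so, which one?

Head-to-head results (18 voters total):
Granite vs Citadel: Granite wins 18–0.
Granite vs Lumen: Lumen wins 12–6.
Granite vs Harbor: Harbor wins 12–6.
Citadel vs Lumen: Lumen wins 17–1.
Citadel vs Harbor: Harbor wins 17–1.
Lumen vs Harbor: Lumen wins 15–3.
Lumen beats each rival — Granite (12–6), Citadel (17–1), Harbor (15–3) — so Lumen is the Condorcet winner.

Lumen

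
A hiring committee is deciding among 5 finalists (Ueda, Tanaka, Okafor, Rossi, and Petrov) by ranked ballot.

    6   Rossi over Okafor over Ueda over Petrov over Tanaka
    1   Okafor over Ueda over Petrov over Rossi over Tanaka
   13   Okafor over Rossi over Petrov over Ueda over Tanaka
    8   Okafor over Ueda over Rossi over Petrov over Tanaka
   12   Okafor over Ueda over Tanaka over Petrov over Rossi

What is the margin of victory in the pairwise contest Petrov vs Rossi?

Ballots ranking Petrov above Rossi: 1+12 = 13.
Ballots ranking Rossi above Petrov: 6+13+8 = 27.
Rossi wins 27–13, a margin of 14.

14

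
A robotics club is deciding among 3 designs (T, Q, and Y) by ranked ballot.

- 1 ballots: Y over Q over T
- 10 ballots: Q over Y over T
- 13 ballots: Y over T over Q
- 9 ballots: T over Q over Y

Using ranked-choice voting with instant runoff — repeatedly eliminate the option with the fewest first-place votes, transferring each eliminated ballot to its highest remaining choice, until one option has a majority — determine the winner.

Round 1: Y 14, Q 10, T 9. T has the fewest and is eliminated.
Round 2: Q 19, Y 14. Q has a majority.

Q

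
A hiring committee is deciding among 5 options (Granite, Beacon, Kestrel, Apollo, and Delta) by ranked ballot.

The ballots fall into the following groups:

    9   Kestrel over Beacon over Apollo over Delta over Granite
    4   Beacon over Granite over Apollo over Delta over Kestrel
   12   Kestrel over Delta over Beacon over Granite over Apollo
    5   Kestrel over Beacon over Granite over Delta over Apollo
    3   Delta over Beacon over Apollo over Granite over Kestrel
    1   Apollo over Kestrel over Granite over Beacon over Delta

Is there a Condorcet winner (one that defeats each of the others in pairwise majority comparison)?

Yes

Head-to-head results (34 voters total):
Granite vs Beacon: Beacon wins 33–1.
Granite vs Kestrel: Kestrel wins 27–7.
Granite vs Apollo: Granite wins 21–13.
Granite vs Delta: Delta wins 24–10.
Beacon vs Kestrel: Kestrel wins 27–7.
Beacon vs Apollo: Beacon wins 33–1.
Beacon vs Delta: Beacon wins 19–15.
Kestrel vs Apollo: Kestrel wins 26–8.
Kestrel vs Delta: Kestrel wins 27–7.
Apollo vs Delta: Delta wins 20–14.
Kestrel beats each rival — Granite (27–7), Beacon (27–7), Apollo (26–8), Delta (27–7) — so Kestrel is the Condorcet winner.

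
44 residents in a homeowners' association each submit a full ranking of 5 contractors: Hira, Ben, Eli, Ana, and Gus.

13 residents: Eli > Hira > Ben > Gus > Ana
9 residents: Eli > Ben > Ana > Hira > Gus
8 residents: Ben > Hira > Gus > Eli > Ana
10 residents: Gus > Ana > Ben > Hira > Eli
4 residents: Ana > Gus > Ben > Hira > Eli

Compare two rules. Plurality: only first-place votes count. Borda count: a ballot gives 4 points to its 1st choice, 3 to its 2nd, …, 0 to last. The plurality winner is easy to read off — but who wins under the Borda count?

Ben

Plurality first-place counts: Hira 0, Ben 8, Eli 22, Ana 4, Gus 10 → Eli.
Borda totals: Hira 86, Ben 113, Eli 96, Ana 64, Gus 81 → Ben.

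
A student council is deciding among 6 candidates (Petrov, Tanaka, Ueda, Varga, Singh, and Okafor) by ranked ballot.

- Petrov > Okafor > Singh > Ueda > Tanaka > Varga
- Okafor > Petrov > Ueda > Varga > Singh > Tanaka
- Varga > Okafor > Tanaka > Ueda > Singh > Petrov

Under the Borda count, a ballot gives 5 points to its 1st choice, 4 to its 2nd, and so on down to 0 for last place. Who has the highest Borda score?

Borda scores:
  Petrov: 5 + 4 + 0 = 9
  Tanaka: 1 + 0 + 3 = 4
  Ueda: 2 + 3 + 2 = 7
  Varga: 0 + 2 + 5 = 7
  Singh: 3 + 1 + 1 = 5
  Okafor: 4 + 5 + 4 = 13
Okafor has the highest total.

Okafor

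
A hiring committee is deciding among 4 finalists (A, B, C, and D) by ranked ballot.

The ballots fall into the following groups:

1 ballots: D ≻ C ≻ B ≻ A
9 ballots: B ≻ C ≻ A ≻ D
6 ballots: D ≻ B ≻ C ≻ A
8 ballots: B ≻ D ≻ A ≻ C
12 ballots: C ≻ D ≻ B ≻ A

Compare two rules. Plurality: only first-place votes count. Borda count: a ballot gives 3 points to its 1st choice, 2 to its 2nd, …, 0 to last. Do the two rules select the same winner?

Plurality first-place counts: A 0, B 17, C 12, D 7 → B.
Borda totals: A 17, B 76, C 62, D 61 → B.
The two rules agree on B.

Yes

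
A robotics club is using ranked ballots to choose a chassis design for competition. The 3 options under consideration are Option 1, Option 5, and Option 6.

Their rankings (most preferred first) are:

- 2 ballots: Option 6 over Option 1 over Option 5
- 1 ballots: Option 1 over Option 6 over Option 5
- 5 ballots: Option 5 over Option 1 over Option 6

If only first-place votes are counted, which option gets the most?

Option 5

First-place vote totals:
  Option 1: 1
  Option 5: 5
  Option 6: 2
Option 5 has the most first-place votes.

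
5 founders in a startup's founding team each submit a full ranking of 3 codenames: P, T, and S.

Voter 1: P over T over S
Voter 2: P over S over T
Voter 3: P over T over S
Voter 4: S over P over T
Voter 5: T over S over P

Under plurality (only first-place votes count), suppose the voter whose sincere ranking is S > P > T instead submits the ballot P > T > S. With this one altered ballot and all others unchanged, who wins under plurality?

P

First-place totals with the altered ballot: P 4, T 1, S 0.
The winner is unchanged: still P.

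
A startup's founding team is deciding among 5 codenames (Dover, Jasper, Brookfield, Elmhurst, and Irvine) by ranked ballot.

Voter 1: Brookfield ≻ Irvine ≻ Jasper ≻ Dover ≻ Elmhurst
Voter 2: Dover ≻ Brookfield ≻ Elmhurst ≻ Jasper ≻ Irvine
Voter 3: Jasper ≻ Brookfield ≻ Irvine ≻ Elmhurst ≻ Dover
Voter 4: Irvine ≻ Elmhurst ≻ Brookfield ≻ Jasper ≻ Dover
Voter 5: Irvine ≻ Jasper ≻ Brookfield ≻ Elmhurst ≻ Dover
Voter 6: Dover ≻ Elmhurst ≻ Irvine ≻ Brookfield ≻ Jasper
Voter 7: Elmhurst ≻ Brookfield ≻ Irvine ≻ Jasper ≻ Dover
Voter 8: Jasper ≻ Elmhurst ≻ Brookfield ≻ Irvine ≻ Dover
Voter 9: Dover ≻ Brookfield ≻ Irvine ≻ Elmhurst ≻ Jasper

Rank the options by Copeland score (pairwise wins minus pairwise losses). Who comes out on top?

Pairwise results:
  Dover vs Jasper: Jasper wins 6–3.
  Dover vs Brookfield: Brookfield wins 6–3.
  Dover vs Elmhurst: Elmhurst wins 5–4.
  Dover vs Irvine: Irvine wins 6–3.
  Jasper vs Brookfield: Brookfield wins 6–3.
  Jasper vs Elmhurst: Elmhurst wins 5–4.
  Jasper vs Irvine: Irvine wins 6–3.
  Brookfield vs Elmhurst: Brookfield wins 5–4.
  Brookfield vs Irvine: Brookfield wins 6–3.
  Elmhurst vs Irvine: Irvine wins 5–4.
Copeland scores (wins − losses):
  Dover: 0 − 4 = -4
  Jasper: 1 − 3 = -2
  Brookfield: 4 − 0 = 4
  Elmhurst: 2 − 2 = 0
  Irvine: 3 − 1 = 2
Brookfield has the best Copeland score.

Brookfield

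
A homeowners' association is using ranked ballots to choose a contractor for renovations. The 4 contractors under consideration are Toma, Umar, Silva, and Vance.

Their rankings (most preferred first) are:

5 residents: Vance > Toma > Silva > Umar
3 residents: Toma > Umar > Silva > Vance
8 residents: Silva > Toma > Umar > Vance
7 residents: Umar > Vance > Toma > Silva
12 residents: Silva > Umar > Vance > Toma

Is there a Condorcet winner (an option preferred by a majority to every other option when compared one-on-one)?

Head-to-head results (35 voters total):
Toma vs Umar: Umar wins 19–16.
Toma vs Silva: Silva wins 20–15.
Toma vs Vance: Vance wins 24–11.
Umar vs Silva: Silva wins 25–10.
Umar vs Vance: Umar wins 30–5.
Silva vs Vance: Silva wins 23–12.
Silva beats each rival — Toma (20–15), Umar (25–10), Vance (23–12) — so Silva is the Condorcet winner.

Yes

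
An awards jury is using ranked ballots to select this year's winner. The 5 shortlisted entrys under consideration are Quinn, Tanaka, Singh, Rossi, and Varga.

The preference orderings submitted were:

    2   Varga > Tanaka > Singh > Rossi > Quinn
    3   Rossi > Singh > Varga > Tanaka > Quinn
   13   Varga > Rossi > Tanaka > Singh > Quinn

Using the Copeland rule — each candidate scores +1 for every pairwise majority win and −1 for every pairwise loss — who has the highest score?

Varga

Pairwise results:
  Quinn vs Tanaka: Tanaka wins 18–0.
  Quinn vs Singh: Singh wins 18–0.
  Quinn vs Rossi: Rossi wins 18–0.
  Quinn vs Varga: Varga wins 18–0.
  Tanaka vs Singh: Tanaka wins 15–3.
  Tanaka vs Rossi: Rossi wins 16–2.
  Tanaka vs Varga: Varga wins 18–0.
  Singh vs Rossi: Rossi wins 16–2.
  Singh vs Varga: Varga wins 15–3.
  Rossi vs Varga: Varga wins 15–3.
Copeland scores (wins − losses):
  Quinn: 0 − 4 = -4
  Tanaka: 2 − 2 = 0
  Singh: 1 − 3 = -2
  Rossi: 3 − 1 = 2
  Varga: 4 − 0 = 4
Varga has the best Copeland score.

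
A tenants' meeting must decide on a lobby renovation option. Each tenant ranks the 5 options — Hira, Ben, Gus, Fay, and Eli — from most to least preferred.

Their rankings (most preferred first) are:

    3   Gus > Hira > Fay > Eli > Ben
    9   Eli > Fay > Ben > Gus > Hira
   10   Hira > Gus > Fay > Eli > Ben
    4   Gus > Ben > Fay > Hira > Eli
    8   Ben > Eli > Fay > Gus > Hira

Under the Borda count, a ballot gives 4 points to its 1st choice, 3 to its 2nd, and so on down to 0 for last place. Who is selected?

Borda scores:
  Hira: 3·3 + 9·0 + 10·4 + 4·1 + 8·0 = 53
  Ben: 3·0 + 9·2 + 10·0 + 4·3 + 8·4 = 62
  Gus: 3·4 + 9·1 + 10·3 + 4·4 + 8·1 = 75
  Fay: 3·2 + 9·3 + 10·2 + 4·2 + 8·2 = 77
  Eli: 3·1 + 9·4 + 10·1 + 4·0 + 8·3 = 73
Fay has the highest total.

Fay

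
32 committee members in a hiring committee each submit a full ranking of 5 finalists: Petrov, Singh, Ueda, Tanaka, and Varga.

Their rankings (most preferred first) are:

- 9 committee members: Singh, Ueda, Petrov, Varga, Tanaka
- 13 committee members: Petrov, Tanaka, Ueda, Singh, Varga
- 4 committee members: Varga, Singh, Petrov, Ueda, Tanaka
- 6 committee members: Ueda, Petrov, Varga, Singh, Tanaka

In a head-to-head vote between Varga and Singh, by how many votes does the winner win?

Ballots ranking Varga above Singh: 4+6 = 10.
Ballots ranking Singh above Varga: 9+13 = 22.
Singh wins 22–10, a margin of 12.

12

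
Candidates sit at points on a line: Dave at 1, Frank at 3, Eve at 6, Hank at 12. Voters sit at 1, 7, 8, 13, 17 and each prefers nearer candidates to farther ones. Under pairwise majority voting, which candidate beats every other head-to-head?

Eve

With single-peaked preferences on a line, the Condorcet winner is the candidate closest to the median voter.
The median voter (position 8) is closest to Eve at 6.
Check: Eve vs Dave — voters closer to Eve: 4 of 5.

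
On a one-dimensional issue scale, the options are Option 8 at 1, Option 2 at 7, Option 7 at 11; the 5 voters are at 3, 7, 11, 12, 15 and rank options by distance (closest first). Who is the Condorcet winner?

With single-peaked preferences on a line, the Condorcet winner is the candidate closest to the median voter.
The median voter (position 11) is closest to Option 7 at 11.
Check: Option 7 vs Option 2 — voters closer to Option 7: 3 of 5.

Option 7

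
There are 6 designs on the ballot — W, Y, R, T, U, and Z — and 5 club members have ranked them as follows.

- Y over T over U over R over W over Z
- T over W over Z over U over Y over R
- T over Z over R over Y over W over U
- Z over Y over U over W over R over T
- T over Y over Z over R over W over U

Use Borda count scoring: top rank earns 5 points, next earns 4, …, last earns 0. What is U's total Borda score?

Borda scores:
  W: 1 + 4 + 1 + 2 + 1 = 9
  Y: 5 + 1 + 2 + 4 + 4 = 16
  R: 2 + 0 + 3 + 1 + 2 = 8
  T: 4 + 5 + 5 + 0 + 5 = 19
  U: 3 + 2 + 0 + 3 + 0 = 8
  Z: 0 + 3 + 4 + 5 + 3 = 15

8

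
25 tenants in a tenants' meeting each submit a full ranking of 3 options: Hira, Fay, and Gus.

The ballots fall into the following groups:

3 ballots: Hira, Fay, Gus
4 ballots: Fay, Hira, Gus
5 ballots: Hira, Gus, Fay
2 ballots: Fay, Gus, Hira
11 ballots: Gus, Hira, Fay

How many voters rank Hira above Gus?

Ballots ranking Hira above Gus: 3+4+5 = 12.
Ballots ranking Gus above Hira: 2+11 = 13.
So 12 of 25 voters prefer Hira to Gus.

12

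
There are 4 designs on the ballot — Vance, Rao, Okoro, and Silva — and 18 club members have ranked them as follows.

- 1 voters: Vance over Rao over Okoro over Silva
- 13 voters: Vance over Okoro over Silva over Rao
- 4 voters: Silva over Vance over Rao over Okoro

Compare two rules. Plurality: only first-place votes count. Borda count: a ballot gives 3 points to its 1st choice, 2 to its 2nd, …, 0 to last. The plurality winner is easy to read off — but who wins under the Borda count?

Vance

Plurality first-place counts: Vance 14, Rao 0, Okoro 0, Silva 4 → Vance.
Borda totals: Vance 50, Rao 6, Okoro 27, Silva 25 → Vance.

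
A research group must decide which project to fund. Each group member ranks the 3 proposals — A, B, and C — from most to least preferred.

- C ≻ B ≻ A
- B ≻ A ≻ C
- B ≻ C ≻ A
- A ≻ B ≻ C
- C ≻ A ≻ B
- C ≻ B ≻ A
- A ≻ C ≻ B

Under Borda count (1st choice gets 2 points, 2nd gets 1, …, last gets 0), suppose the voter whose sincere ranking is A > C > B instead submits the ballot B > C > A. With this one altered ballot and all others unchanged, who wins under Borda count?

B

Borda totals with the altered ballot: A 4, B 9, C 8.
The switch changes the winner from C to B.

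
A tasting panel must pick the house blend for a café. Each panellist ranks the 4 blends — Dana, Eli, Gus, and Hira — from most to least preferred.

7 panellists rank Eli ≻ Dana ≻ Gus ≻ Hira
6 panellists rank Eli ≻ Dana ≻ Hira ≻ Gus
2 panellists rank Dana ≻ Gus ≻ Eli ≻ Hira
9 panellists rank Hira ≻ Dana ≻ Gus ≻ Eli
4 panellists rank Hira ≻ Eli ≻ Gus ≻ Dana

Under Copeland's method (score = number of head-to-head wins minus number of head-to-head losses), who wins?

Pairwise results:
  Dana vs Eli: Eli wins 17–11.
  Dana vs Gus: Dana wins 24–4.
  Dana vs Hira: Dana wins 15–13.
  Eli vs Gus: Eli wins 17–11.
  Eli vs Hira: Eli wins 15–13.
  Gus vs Hira: Hira wins 19–9.
Copeland scores (wins − losses):
  Dana: 2 − 1 = 1
  Eli: 3 − 0 = 3
  Gus: 0 − 3 = -3
  Hira: 1 − 2 = -1
Eli has the best Copeland score.

Eli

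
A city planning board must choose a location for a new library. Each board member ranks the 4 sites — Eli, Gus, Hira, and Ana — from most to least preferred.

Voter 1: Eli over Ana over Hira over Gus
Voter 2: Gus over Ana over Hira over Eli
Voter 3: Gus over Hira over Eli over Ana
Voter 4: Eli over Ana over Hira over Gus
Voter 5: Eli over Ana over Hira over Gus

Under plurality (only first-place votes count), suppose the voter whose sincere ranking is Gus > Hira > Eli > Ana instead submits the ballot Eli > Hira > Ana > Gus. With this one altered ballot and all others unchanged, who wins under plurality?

First-place totals with the altered ballot: Eli 4, Gus 1, Hira 0, Ana 0.
The winner is unchanged: still Eli.

Eli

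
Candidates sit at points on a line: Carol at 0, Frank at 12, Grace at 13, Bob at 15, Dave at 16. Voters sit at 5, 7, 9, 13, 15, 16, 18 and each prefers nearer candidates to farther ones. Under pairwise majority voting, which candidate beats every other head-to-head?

Grace

With single-peaked preferences on a line, the Condorcet winner is the candidate closest to the median voter.
The median voter (position 13) is closest to Grace at 13.
Check: Grace vs Carol — voters closer to Grace: 6 of 7.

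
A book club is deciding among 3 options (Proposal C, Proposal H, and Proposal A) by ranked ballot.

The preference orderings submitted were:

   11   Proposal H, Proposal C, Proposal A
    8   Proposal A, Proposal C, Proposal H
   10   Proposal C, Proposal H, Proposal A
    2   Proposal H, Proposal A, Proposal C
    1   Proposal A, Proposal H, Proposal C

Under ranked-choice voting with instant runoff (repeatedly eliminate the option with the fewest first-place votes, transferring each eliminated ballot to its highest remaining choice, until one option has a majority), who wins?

Proposal C

Round 1: Proposal H 13, Proposal C 10, Proposal A 9. Proposal A has the fewest and is eliminated.
Round 2: Proposal C 18, Proposal H 14. Proposal C has a majority.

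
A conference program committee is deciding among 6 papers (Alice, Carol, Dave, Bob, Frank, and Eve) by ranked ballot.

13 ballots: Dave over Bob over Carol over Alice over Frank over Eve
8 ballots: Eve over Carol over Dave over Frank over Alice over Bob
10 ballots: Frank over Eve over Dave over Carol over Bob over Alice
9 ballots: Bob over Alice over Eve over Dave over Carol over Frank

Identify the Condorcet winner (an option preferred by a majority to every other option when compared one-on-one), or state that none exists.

Head-to-head results (40 voters total):
Alice vs Carol: Carol wins 31–9.
Alice vs Dave: Dave wins 31–9.
Alice vs Bob: Bob wins 32–8.
Alice vs Frank: Alice wins 22–18.
Alice vs Eve: Alice wins 22–18.
Carol vs Dave: Dave wins 32–8.
Carol vs Bob: Bob wins 22–18.
Carol vs Frank: Carol wins 30–10.
Carol vs Eve: Eve wins 27–13.
Dave vs Bob: Dave wins 31–9.
Dave vs Frank: Dave wins 30–10.
Dave vs Eve: Eve wins 27–13.
Bob vs Frank: Bob wins 22–18.
Bob vs Eve: Bob wins 22–18.
Frank vs Eve: Frank wins 23–17.
No candidate beats all others: Alice beats Eve beats Carol beats Alice, a majority cycle.

None — there is no Condorcet winner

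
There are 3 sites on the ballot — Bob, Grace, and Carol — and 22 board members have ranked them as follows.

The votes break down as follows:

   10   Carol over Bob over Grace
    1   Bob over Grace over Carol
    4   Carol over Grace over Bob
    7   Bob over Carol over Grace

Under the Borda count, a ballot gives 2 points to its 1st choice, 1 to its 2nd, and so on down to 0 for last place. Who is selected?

Carol

Borda scores:
  Bob: 10·1 + 2 + 4·0 + 7·2 = 26
  Grace: 10·0 + 1 + 4·1 + 7·0 = 5
  Carol: 10·2 + 0 + 4·2 + 7·1 = 35
Carol has the highest total.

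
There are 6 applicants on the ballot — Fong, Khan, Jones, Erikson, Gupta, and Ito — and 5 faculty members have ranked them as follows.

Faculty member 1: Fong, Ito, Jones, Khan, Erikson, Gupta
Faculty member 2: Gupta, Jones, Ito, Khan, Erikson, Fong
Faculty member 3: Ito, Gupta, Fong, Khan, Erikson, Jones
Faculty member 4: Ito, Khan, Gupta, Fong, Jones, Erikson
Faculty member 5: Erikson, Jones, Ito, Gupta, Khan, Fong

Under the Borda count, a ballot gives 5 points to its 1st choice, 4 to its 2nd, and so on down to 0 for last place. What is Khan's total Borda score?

11

Borda scores:
  Fong: 5 + 0 + 3 + 2 + 0 = 10
  Khan: 2 + 2 + 2 + 4 + 1 = 11
  Jones: 3 + 4 + 0 + 1 + 4 = 12
  Erikson: 1 + 1 + 1 + 0 + 5 = 8
  Gupta: 0 + 5 + 4 + 3 + 2 = 14
  Ito: 4 + 3 + 5 + 5 + 3 = 20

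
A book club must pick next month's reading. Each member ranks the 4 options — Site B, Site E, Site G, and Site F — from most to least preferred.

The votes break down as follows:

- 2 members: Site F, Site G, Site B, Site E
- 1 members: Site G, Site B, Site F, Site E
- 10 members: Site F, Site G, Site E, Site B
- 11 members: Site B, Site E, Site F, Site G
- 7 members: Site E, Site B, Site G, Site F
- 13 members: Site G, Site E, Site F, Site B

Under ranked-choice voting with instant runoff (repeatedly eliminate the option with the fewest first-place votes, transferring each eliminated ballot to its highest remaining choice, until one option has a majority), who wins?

Round 1: Site G 14, Site F 12, Site B 11, Site E 7. Site E has the fewest and is eliminated.
Round 2: Site B 18, Site G 14, Site F 12. Site F has the fewest and is eliminated.
Round 3: Site G 26, Site B 18. Site G has a majority.

Site G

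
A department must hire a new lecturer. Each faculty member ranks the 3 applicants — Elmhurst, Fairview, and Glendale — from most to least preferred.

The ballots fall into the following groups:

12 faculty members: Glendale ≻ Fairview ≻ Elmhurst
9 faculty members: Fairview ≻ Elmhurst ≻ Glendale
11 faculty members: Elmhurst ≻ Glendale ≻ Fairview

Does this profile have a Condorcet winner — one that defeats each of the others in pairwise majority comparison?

No

Head-to-head results (32 voters total):
Elmhurst vs Fairview: Fairview wins 21–11.
Elmhurst vs Glendale: Elmhurst wins 20–12.
Fairview vs Glendale: Glendale wins 23–9.
No candidate beats all others: Elmhurst beats Glendale beats Fairview beats Elmhurst, a majority cycle.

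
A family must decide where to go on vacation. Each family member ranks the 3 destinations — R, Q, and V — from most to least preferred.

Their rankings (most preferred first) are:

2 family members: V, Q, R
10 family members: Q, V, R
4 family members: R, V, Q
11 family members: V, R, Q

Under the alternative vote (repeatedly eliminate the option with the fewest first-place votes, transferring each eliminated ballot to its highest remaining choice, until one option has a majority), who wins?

V

Round 1: V 13, Q 10, R 4. R has the fewest and is eliminated.
Round 2: V 17, Q 10. V has a majority.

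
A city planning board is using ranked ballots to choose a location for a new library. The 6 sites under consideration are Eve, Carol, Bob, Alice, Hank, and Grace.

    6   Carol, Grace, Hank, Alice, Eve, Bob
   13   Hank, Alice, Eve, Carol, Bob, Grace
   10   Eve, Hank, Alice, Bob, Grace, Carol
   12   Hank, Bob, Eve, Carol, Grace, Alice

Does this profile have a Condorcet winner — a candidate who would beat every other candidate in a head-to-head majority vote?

Yes

Head-to-head results (41 voters total):
Eve vs Carol: Eve wins 35–6.
Eve vs Bob: Eve wins 29–12.
Eve vs Alice: Eve wins 22–19.
Eve vs Hank: Hank wins 31–10.
Eve vs Grace: Eve wins 35–6.
Carol vs Bob: Bob wins 22–19.
Carol vs Alice: Alice wins 23–18.
Carol vs Hank: Hank wins 35–6.
Carol vs Grace: Carol wins 31–10.
Bob vs Alice: Alice wins 29–12.
Bob vs Hank: Hank wins 41–0.
Bob vs Grace: Bob wins 35–6.
Alice vs Hank: Hank wins 41–0.
Alice vs Grace: Alice wins 23–18.
Hank vs Grace: Hank wins 35–6.
Hank beats each rival — Eve (31–10), Carol (35–6), Bob (41–0), Alice (41–0), Grace (35–6) — so Hank is the Condorcet winner.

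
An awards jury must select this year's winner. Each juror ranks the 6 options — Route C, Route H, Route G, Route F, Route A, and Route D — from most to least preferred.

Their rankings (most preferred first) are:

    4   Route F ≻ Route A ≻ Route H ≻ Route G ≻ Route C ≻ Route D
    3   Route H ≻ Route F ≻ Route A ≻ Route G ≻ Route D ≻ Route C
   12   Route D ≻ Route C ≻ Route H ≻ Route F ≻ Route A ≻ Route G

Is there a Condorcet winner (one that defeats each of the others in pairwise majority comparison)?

Yes

Head-to-head results (19 voters total):
Route C vs Route H: Route C wins 12–7.
Route C vs Route G: Route C wins 12–7.
Route C vs Route F: Route C wins 12–7.
Route C vs Route A: Route C wins 12–7.
Route C vs Route D: Route D wins 15–4.
Route H vs Route G: Route H wins 19–0.
Route H vs Route F: Route H wins 15–4.
Route H vs Route A: Route H wins 15–4.
Route H vs Route D: Route D wins 12–7.
Route G vs Route F: Route F wins 19–0.
Route G vs Route A: Route A wins 19–0.
Route G vs Route D: Route D wins 12–7.
Route F vs Route A: Route F wins 19–0.
Route F vs Route D: Route D wins 12–7.
Route A vs Route D: Route D wins 12–7.
Route D beats each rival — Route C (15–4), Route H (12–7), Route G (12–7), Route F (12–7), Route A (12–7) — so Route D is the Condorcet winner.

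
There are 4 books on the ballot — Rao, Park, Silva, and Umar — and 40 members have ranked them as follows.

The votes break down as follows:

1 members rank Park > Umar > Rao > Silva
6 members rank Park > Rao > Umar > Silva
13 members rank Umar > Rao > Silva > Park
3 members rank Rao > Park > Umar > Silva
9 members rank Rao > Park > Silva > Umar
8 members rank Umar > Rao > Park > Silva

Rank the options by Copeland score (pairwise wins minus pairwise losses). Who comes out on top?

Umar

Pairwise results:
  Rao vs Park: Rao wins 33–7.
  Rao vs Silva: Rao wins 40–0.
  Rao vs Umar: Umar wins 22–18.
  Park vs Silva: Park wins 27–13.
  Park vs Umar: Umar wins 21–19.
  Silva vs Umar: Umar wins 31–9.
Copeland scores (wins − losses):
  Rao: 2 − 1 = 1
  Park: 1 − 2 = -1
  Silva: 0 − 3 = -3
  Umar: 3 − 0 = 3
Umar has the best Copeland score.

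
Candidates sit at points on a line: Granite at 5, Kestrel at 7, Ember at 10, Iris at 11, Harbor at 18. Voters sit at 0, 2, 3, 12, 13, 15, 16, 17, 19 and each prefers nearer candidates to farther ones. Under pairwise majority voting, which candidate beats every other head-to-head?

With single-peaked preferences on a line, the Condorcet winner is the candidate closest to the median voter.
The median voter (position 13) is closest to Iris at 11.
Check: Iris vs Harbor — voters closer to Iris: 5 of 9.

Iris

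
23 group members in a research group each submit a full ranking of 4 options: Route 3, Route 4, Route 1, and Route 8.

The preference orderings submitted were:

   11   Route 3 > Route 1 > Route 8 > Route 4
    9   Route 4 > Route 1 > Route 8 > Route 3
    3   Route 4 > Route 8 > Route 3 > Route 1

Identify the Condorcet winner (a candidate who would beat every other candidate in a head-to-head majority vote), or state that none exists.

Route 4

Head-to-head results (23 voters total):
Route 3 vs Route 4: Route 4 wins 12–11.
Route 3 vs Route 1: Route 3 wins 14–9.
Route 3 vs Route 8: Route 8 wins 12–11.
Route 4 vs Route 1: Route 4 wins 12–11.
Route 4 vs Route 8: Route 4 wins 12–11.
Route 1 vs Route 8: Route 1 wins 20–3.
Route 4 beats each rival — Route 3 (12–11), Route 1 (12–11), Route 8 (12–11) — so Route 4 is the Condorcet winner.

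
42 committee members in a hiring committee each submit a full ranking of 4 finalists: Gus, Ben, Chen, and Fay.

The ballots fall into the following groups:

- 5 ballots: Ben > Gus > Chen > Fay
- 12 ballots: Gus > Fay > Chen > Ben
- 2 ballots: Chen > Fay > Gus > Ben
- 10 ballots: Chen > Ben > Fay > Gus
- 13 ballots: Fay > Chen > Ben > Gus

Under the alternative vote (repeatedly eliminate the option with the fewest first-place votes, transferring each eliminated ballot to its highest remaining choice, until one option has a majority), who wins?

Fay

Round 1: Fay 13, Gus 12, Chen 12, Ben 5. Ben has the fewest and is eliminated.
Round 2: Gus 17, Fay 13, Chen 12. Chen has the fewest and is eliminated.
Round 3: Fay 25, Gus 17. Fay has a majority.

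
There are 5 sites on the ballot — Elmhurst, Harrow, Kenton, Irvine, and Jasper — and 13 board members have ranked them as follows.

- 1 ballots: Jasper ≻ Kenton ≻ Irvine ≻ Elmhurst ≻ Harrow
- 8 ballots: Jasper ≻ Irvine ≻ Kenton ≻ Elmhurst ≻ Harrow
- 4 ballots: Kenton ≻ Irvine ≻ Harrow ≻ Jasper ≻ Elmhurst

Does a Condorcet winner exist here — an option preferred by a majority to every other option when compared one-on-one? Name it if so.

Jasper

Head-to-head results (13 voters total):
Elmhurst vs Harrow: Elmhurst wins 9–4.
Elmhurst vs Kenton: Kenton wins 13–0.
Elmhurst vs Irvine: Irvine wins 13–0.
Elmhurst vs Jasper: Jasper wins 13–0.
Harrow vs Kenton: Kenton wins 13–0.
Harrow vs Irvine: Irvine wins 13–0.
Harrow vs Jasper: Jasper wins 9–4.
Kenton vs Irvine: Irvine wins 8–5.
Kenton vs Jasper: Jasper wins 9–4.
Irvine vs Jasper: Jasper wins 9–4.
Jasper beats each rival — Elmhurst (13–0), Harrow (9–4), Kenton (9–4), Irvine (9–4) — so Jasper is the Condorcet winner.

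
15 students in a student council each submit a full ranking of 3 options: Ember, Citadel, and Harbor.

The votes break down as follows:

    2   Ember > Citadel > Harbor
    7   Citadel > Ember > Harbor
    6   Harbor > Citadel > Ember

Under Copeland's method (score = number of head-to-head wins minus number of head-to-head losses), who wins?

Pairwise results:
  Ember vs Citadel: Citadel wins 13–2.
  Ember vs Harbor: Ember wins 9–6.
  Citadel vs Harbor: Citadel wins 9–6.
Copeland scores (wins − losses):
  Ember: 1 − 1 = 0
  Citadel: 2 − 0 = 2
  Harbor: 0 − 2 = -2
Citadel has the best Copeland score.

Citadel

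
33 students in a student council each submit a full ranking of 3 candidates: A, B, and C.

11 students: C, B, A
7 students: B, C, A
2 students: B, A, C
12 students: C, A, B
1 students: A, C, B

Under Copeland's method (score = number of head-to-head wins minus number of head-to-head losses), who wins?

C

Pairwise results:
  A vs B: B wins 20–13.
  A vs C: C wins 30–3.
  B vs C: C wins 24–9.
Copeland scores (wins − losses):
  A: 0 − 2 = -2
  B: 1 − 1 = 0
  C: 2 − 0 = 2
C has the best Copeland score.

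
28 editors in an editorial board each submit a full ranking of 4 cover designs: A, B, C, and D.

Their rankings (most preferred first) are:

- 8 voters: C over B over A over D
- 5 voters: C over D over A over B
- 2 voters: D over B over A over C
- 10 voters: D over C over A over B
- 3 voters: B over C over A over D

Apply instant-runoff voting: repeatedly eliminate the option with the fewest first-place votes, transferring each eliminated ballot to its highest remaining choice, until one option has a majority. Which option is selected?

Round 1: C 13, D 12, B 3, A 0. A has the fewest and is eliminated.
Round 2: C 13, D 12, B 3. B has the fewest and is eliminated.
Round 3: C 16, D 12. C has a majority.

C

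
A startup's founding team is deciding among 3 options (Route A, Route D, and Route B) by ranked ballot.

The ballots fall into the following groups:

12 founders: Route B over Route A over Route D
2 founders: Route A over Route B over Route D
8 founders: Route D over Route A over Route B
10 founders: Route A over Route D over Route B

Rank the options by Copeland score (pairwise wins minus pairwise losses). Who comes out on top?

Route A

Pairwise results:
  Route A vs Route D: Route A wins 24–8.
  Route A vs Route B: Route A wins 20–12.
  Route D vs Route B: Route D wins 18–14.
Copeland scores (wins − losses):
  Route A: 2 − 0 = 2
  Route D: 1 − 1 = 0
  Route B: 0 − 2 = -2
Route A has the best Copeland score.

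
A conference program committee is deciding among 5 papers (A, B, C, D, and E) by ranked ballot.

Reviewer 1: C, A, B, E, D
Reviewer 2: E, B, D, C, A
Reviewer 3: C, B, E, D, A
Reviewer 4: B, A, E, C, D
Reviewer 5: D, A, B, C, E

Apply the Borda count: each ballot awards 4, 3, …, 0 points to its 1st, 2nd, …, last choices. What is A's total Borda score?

9

Borda scores:
  A: 3 + 0 + 0 + 3 + 3 = 9
  B: 2 + 3 + 3 + 4 + 2 = 14
  C: 4 + 1 + 4 + 1 + 1 = 11
  D: 0 + 2 + 1 + 0 + 4 = 7
  E: 1 + 4 + 2 + 2 + 0 = 9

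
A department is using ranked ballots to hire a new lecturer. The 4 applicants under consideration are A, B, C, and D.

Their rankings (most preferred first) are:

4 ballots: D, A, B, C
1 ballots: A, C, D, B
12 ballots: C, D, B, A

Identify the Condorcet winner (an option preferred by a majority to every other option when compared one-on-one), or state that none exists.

Head-to-head results (17 voters total):
A vs B: B wins 12–5.
A vs C: C wins 12–5.
A vs D: D wins 16–1.
B vs C: C wins 13–4.
B vs D: D wins 17–0.
C vs D: C wins 13–4.
C beats each rival — A (12–5), B (13–4), D (13–4) — so C is the Condorcet winner.

C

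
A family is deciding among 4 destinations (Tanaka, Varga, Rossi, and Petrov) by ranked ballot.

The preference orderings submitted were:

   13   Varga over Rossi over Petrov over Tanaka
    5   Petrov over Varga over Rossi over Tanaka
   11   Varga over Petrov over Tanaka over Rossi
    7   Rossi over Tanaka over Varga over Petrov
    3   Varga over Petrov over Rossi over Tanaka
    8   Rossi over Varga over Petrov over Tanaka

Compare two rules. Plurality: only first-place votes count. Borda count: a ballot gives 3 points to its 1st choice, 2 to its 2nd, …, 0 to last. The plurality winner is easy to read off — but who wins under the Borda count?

Varga

Plurality first-place counts: Tanaka 0, Varga 27, Rossi 15, Petrov 5 → Varga.
Borda totals: Tanaka 25, Varga 114, Rossi 79, Petrov 64 → Varga.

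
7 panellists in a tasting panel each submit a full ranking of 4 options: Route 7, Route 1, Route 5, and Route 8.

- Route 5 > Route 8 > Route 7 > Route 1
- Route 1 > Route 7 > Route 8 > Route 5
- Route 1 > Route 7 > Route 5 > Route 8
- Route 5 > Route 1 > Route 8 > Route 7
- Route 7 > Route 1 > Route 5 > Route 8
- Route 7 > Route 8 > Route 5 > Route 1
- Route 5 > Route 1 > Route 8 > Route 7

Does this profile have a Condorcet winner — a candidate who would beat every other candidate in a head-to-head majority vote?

No

Head-to-head results (7 voters total):
Route 7 vs Route 1: Route 1 wins 4–3.
Route 7 vs Route 5: Route 7 wins 4–3.
Route 7 vs Route 8: Route 7 wins 4–3.
Route 1 vs Route 5: Route 5 wins 4–3.
Route 1 vs Route 8: Route 1 wins 5–2.
Route 5 vs Route 8: Route 5 wins 5–2.
No candidate beats all others: Route 7 beats Route 5 beats Route 1 beats Route 7, a majority cycle.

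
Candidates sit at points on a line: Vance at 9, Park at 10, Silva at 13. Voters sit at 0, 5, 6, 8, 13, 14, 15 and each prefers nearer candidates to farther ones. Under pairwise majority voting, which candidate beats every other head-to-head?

With single-peaked preferences on a line, the Condorcet winner is the candidate closest to the median voter.
The median voter (position 8) is closest to Vance at 9.
Check: Vance vs Silva — voters closer to Vance: 4 of 7.

Vance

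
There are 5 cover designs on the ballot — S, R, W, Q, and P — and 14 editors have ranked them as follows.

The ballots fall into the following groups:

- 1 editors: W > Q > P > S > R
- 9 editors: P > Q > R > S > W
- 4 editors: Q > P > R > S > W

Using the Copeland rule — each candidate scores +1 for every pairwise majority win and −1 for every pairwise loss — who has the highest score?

P

Pairwise results:
  S vs R: R wins 13–1.
  S vs W: S wins 13–1.
  S vs Q: Q wins 14–0.
  S vs P: P wins 14–0.
  R vs W: R wins 13–1.
  R vs Q: Q wins 14–0.
  R vs P: P wins 14–0.
  W vs Q: Q wins 13–1.
  W vs P: P wins 13–1.
  Q vs P: P wins 9–5.
Copeland scores (wins − losses):
  S: 1 − 3 = -2
  R: 2 − 2 = 0
  W: 0 − 4 = -4
  Q: 3 − 1 = 2
  P: 4 − 0 = 4
P has the best Copeland score.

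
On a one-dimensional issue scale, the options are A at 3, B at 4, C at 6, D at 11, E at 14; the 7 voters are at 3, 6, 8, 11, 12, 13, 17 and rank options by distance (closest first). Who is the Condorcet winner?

With single-peaked preferences on a line, the Condorcet winner is the candidate closest to the median voter.
The median voter (position 11) is closest to D at 11.
Check: D vs B — voters closer to D: 5 of 7.

D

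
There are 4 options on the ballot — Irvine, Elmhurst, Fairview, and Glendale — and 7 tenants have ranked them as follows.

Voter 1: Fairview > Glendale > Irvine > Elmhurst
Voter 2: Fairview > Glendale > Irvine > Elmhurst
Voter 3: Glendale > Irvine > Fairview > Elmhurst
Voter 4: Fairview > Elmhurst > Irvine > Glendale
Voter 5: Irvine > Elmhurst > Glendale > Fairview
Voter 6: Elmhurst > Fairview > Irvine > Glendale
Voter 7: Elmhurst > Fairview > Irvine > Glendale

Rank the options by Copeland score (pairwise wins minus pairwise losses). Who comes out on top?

Pairwise results:
  Irvine vs Elmhurst: Irvine wins 4–3.
  Irvine vs Fairview: Fairview wins 5–2.
  Irvine vs Glendale: Irvine wins 4–3.
  Elmhurst vs Fairview: Fairview wins 4–3.
  Elmhurst vs Glendale: Elmhurst wins 4–3.
  Fairview vs Glendale: Fairview wins 5–2.
Copeland scores (wins − losses):
  Irvine: 2 − 1 = 1
  Elmhurst: 1 − 2 = -1
  Fairview: 3 − 0 = 3
  Glendale: 0 − 3 = -3
Fairview has the best Copeland score.

Fairview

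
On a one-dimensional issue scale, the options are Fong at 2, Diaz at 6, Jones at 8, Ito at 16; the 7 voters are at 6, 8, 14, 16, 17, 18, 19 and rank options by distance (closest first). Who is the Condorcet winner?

With single-peaked preferences on a line, the Condorcet winner is the candidate closest to the median voter.
The median voter (position 16) is closest to Ito at 16.
Check: Ito vs Fong — voters closer to Ito: 5 of 7.

Ito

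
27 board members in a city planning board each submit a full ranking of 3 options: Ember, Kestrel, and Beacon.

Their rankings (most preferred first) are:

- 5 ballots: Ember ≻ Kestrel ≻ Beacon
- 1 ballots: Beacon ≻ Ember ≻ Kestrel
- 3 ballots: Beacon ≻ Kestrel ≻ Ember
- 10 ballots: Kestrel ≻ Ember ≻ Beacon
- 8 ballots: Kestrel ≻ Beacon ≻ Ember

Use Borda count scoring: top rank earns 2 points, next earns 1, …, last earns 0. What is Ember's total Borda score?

Borda scores:
  Ember: 5·2 + 1 + 3·0 + 10·1 + 8·0 = 21
  Kestrel: 5·1 + 0 + 3·1 + 10·2 + 8·2 = 44
  Beacon: 5·0 + 2 + 3·2 + 10·0 + 8·1 = 16

21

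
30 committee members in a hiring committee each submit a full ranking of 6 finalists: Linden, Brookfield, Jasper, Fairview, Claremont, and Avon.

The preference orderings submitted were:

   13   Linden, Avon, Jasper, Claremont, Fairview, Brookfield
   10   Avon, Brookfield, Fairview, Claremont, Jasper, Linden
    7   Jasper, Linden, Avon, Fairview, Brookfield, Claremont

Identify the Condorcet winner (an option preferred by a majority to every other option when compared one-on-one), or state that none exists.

No Condorcet winner

Head-to-head results (30 voters total):
Linden vs Brookfield: Linden wins 20–10.
Linden vs Jasper: Jasper wins 17–13.
Linden vs Fairview: Linden wins 20–10.
Linden vs Claremont: Linden wins 20–10.
Linden vs Avon: Linden wins 20–10.
Brookfield vs Jasper: Jasper wins 20–10.
Brookfield vs Fairview: Fairview wins 20–10.
Brookfield vs Claremont: Brookfield wins 17–13.
Brookfield vs Avon: Avon wins 30–0.
Jasper vs Fairview: Jasper wins 20–10.
Jasper vs Claremont: Jasper wins 20–10.
Jasper vs Avon: Avon wins 23–7.
Fairview vs Claremont: Fairview wins 17–13.
Fairview vs Avon: Avon wins 30–0.
Claremont vs Avon: Avon wins 30–0.
No candidate beats all others: Linden beats Avon beats Jasper beats Linden, a majority cycle.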